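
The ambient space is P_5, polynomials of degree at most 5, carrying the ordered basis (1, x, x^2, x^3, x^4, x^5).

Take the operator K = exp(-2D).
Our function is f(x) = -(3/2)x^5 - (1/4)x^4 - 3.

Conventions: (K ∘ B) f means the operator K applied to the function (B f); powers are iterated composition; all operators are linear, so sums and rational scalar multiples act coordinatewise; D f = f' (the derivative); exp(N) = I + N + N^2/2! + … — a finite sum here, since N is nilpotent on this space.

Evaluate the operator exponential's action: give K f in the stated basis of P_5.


g(x) = -(3/2)x^5 + (59/4)x^4 - 58x^3 + 114x^2 - 112x + 41

order-1 term: 15x^4 + 2x^3
order-2 term: -60x^3 - 6x^2
order-3 term: 120x^2 + 8x
order-4 term: -120x - 4
order-5 term: 48
the series for exp(-2D) f terminates at order 5
exp(-2D) f = -(3/2)x^5 + (59/4)x^4 - 58x^3 + 114x^2 - 112x + 41


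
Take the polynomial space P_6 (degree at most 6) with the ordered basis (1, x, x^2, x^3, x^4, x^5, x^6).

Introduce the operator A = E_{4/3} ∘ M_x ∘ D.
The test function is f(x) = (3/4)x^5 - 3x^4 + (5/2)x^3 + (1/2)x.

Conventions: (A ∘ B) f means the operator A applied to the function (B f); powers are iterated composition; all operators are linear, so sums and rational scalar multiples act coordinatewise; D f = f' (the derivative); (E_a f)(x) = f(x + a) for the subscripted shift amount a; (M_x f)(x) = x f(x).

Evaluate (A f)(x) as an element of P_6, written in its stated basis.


the result is g(x) = (15/4)x^5 + 13x^4 + (61/6)x^3 - (82/9)x^2 - (757/54)x - 298/81

D f = (15/4)x^4 - 12x^3 + (15/2)x^2 + 1/2
M_x D f = (15/4)x^5 - 12x^4 + (15/2)x^3 + (1/2)x
E_{4/3} M_x D f = (15/4)x^5 + 13x^4 + (61/6)x^3 - (82/9)x^2 - (757/54)x - 298/81


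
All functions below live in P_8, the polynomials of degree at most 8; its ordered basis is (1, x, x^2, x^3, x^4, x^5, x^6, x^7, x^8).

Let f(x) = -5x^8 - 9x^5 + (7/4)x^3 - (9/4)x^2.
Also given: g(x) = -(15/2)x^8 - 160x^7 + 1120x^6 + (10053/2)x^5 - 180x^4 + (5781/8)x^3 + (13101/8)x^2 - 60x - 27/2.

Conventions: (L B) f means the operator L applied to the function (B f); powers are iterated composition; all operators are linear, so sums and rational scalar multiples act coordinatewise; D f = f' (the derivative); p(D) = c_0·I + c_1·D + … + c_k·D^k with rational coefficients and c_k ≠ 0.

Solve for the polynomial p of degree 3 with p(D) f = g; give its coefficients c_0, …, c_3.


c_0 = 3/2, c_1 = 4, c_2 = -4, c_3 = -3

D^0 f = -5x^8 - 9x^5 + (7/4)x^3 - (9/4)x^2
D^1 f = -40x^7 - 45x^4 + (21/4)x^2 - (9/2)x
D^2 f = -280x^6 - 180x^3 + (21/2)x - 9/2
D^3 f = -1680x^5 - 540x^2 + 21/2
matching coefficients of g against c_0 f + c_1 Df + … from the top degree down determines the c_i
solution: c_0 = 3/2, c_1 = 4, c_2 = -4, c_3 = -3


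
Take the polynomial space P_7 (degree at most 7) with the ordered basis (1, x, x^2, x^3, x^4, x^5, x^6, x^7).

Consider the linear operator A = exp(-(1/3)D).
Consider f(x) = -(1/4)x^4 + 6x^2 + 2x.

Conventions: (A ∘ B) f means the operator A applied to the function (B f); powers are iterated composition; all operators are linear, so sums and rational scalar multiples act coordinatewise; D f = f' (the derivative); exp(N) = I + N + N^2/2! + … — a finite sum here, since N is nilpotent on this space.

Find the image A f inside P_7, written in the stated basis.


the result is g(x) = -(1/4)x^4 + (1/3)x^3 + (35/6)x^2 - (53/27)x - 1/324

order-1 term: (1/3)x^3 - 4x - 2/3
order-2 term: -(1/6)x^2 + 2/3
order-3 term: (1/27)x
order-4 term: -1/324
the series for exp(-(1/3)D) f terminates at order 4
exp(-(1/3)D) f = -(1/4)x^4 + (1/3)x^3 + (35/6)x^2 - (53/27)x - 1/324


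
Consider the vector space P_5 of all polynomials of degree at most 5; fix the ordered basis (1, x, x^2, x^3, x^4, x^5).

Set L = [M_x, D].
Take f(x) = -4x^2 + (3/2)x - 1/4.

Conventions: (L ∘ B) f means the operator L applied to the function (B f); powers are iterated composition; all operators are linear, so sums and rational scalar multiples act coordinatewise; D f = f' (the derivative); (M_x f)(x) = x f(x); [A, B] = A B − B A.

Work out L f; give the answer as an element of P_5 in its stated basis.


the result is g(x) = 4x^2 - (3/2)x + 1/4

D f = -8x + 3/2
M_x D f = -8x^2 + (3/2)x
M_x f = -4x^3 + (3/2)x^2 - (1/4)x
D M_x f = -12x^2 + 3x - 1/4
[M_x, D] f = 4x^2 - (3/2)x + 1/4


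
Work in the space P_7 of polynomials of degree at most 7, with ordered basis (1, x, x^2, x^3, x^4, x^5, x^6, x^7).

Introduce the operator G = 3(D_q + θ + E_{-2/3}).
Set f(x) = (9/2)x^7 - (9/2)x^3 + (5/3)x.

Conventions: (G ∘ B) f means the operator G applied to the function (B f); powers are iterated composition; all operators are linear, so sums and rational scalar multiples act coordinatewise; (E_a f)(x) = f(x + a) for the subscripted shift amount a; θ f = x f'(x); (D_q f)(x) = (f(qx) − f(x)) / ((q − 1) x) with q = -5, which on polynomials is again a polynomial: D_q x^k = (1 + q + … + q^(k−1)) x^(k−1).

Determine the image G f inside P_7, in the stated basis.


g(x) = 108x^7 + (351441/2)x^6 + 126x^5 - 140x^4 + (118/3)x^3 - (1763/6)x^2 + (8/27)x + 395/81

D_q f = (117189/2)x^6 - (189/2)x^2 + 5/3
θ f = (63/2)x^7 - (27/2)x^3 + (5/3)x
E_{-2/3} f = (9/2)x^7 - 21x^6 + 42x^5 - (140/3)x^4 + (479/18)x^3 - (31/9)x^2 - (127/81)x - 10/243
(D_q + θ + E_{-2/3}) f = 36x^7 + (117147/2)x^6 + 42x^5 - (140/3)x^4 + (118/9)x^3 - (1763/18)x^2 + (8/81)x + 395/243
(3(D_q + θ + E_{-2/3})) f = 108x^7 + (351441/2)x^6 + 126x^5 - 140x^4 + (118/3)x^3 - (1763/6)x^2 + (8/27)x + 395/81


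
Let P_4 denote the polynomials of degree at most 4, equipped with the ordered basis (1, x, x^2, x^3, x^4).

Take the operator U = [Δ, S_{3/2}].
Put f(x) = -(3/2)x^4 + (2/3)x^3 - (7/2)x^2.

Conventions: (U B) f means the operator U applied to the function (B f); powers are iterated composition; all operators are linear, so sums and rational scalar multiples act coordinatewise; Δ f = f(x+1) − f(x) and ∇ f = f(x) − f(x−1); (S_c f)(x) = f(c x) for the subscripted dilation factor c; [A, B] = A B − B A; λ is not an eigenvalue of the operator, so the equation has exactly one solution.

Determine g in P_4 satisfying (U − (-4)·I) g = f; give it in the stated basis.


write g with unknown coordinates in the stated basis and equate coefficients in (U − (-4)·I) g = f
solving from the highest basis element down gives g = -(3/8)x^4 + (307/384)x^3 + (133/4096)x^2 + (6537/32768)x - 101383/786432
check: U g = -(81/32)x^3 - (3717/1024)x^2 - (6537/8192)x + 101383/196608
so U g − (-4)·g = -(3/2)x^4 + (2/3)x^3 - (7/2)x^2 = f ✓

the result is g(x) = -(3/8)x^4 + (307/384)x^3 + (133/4096)x^2 + (6537/32768)x - 101383/786432


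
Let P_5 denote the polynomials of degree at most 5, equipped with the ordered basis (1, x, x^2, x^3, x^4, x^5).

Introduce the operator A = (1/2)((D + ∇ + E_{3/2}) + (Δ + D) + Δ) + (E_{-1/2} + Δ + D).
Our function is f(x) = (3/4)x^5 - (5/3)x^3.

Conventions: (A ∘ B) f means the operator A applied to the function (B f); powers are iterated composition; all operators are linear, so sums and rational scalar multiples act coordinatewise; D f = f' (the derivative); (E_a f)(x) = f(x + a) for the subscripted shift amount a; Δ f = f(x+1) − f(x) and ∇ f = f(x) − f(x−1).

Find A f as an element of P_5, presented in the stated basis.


D f = (15/4)x^4 - 5x^2
∇ f = (15/4)x^4 - (15/2)x^3 + (5/2)x^2 + (5/4)x - 11/12
E_{3/2} f = (3/4)x^5 + (45/8)x^4 + (365/24)x^3 + (285/16)x^2 + (495/64)x + 9/128
(D + ∇ + E_{3/2}) f = (3/4)x^5 + (105/8)x^4 + (185/24)x^3 + (245/16)x^2 + (575/64)x - 325/384
Δ f = (15/4)x^4 + (15/2)x^3 + (5/2)x^2 - (5/4)x - 11/12
D f = (15/4)x^4 - 5x^2
(Δ + D) f = (15/2)x^4 + (15/2)x^3 - (5/2)x^2 - (5/4)x - 11/12
Δ f = (15/4)x^4 + (15/2)x^3 + (5/2)x^2 - (5/4)x - 11/12
((D + ∇ + E_{3/2}) + (Δ + D) + Δ) f = (3/4)x^5 + (195/8)x^4 + (545/24)x^3 + (245/16)x^2 + (415/64)x - 343/128
((1/2)((D + ∇ + E_{3/2}) + (Δ + D) + Δ)) f = (3/8)x^5 + (195/16)x^4 + (545/48)x^3 + (245/32)x^2 + (415/128)x - 343/256
E_{-1/2} f = (3/4)x^5 - (15/8)x^4 + (5/24)x^3 + (25/16)x^2 - (65/64)x + 71/384
Δ f = (15/4)x^4 + (15/2)x^3 + (5/2)x^2 - (5/4)x - 11/12
D f = (15/4)x^4 - 5x^2
(E_{-1/2} + Δ + D) f = (3/4)x^5 + (45/8)x^4 + (185/24)x^3 - (15/16)x^2 - (145/64)x - 281/384
((1/2)((D + ∇ + E_{3/2}) + (Δ + D) + Δ) + (E_{-1/2} + Δ + D)) f = (9/8)x^5 + (285/16)x^4 + (305/16)x^3 + (215/32)x^2 + (125/128)x - 1591/768

the image equals g(x) = (9/8)x^5 + (285/16)x^4 + (305/16)x^3 + (215/32)x^2 + (125/128)x - 1591/768


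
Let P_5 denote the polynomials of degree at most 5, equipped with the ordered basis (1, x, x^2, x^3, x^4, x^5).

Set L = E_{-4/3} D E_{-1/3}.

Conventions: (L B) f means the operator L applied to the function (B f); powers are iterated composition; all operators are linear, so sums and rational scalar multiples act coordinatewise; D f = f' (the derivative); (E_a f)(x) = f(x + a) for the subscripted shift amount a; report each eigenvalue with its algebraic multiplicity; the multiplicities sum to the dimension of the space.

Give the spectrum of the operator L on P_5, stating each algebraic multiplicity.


λ = 0 (multiplicity 6)

image of 1: 0
image of x: 1
image of x^2: 2x - 10/3
image of x^3: 3x^2 - 10x + 25/3
image of x^4: 4x^3 - 20x^2 + (100/3)x - 500/27
image of x^5: 5x^4 - (100/3)x^3 + (250/3)x^2 - (2500/27)x + 3125/81
the matrix is upper triangular; its diagonal is (0, 0, 0, 0, 0, 0)
for a triangular matrix the eigenvalues are the diagonal entries, with algebraic multiplicity their repetition count


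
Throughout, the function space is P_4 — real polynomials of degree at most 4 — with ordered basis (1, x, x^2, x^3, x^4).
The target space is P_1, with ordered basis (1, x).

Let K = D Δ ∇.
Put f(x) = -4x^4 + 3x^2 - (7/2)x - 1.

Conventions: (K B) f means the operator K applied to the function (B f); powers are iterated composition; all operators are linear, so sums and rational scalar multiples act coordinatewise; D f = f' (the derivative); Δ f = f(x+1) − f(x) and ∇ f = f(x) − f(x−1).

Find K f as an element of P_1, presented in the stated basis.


the result is g(x) = -96x

∇ f = -16x^3 + 24x^2 - 10x - 5/2
Δ ∇ f = -48x^2 - 2
D (Δ ∇) f = -96x


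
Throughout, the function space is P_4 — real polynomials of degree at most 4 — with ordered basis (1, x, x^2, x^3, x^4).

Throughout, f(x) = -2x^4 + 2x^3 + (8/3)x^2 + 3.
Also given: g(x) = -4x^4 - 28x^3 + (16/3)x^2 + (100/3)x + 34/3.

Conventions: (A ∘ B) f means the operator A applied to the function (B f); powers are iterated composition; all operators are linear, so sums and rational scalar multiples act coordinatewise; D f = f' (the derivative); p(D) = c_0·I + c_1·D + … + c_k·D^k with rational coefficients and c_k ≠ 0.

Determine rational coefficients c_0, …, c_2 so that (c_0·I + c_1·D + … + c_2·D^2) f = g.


c_0 = 2, c_1 = 4, c_2 = 1

D^0 f = -2x^4 + 2x^3 + (8/3)x^2 + 3
D^1 f = -8x^3 + 6x^2 + (16/3)x
D^2 f = -24x^2 + 12x + 16/3
matching coefficients of g against c_0 f + c_1 Df + … from the top degree down determines the c_i
solution: c_0 = 2, c_1 = 4, c_2 = 1


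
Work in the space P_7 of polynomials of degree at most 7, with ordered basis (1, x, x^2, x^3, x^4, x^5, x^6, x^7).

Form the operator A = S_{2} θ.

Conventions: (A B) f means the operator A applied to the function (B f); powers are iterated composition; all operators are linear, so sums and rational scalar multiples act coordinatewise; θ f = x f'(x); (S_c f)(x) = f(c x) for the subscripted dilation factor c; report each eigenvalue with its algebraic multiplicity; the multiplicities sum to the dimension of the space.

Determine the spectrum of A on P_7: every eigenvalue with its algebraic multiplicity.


λ = 0 (multiplicity 1), λ = 2 (multiplicity 1), λ = 8 (multiplicity 1), λ = 24 (multiplicity 1), λ = 64 (multiplicity 1), λ = 160 (multiplicity 1), λ = 384 (multiplicity 1), λ = 896 (multiplicity 1)

image of 1: 0
image of x: 2x
image of x^2: 8x^2
image of x^3: 24x^3
image of x^4: 64x^4
image of x^5: 160x^5
image of x^6: 384x^6
image of x^7: 896x^7
the matrix is upper triangular; its diagonal is (0, 2, 8, 24, 64, 160, 384, 896)
for a triangular matrix the eigenvalues are the diagonal entries, with algebraic multiplicity their repetition count


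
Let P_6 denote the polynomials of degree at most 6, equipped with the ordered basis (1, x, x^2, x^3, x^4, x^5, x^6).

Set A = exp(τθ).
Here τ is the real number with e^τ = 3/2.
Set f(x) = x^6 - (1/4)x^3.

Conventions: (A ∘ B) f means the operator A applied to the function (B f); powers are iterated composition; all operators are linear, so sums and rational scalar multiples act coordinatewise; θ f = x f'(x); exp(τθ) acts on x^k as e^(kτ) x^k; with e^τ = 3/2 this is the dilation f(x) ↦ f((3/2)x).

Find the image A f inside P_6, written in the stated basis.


g(x) = (729/64)x^6 - (27/32)x^3

exp(τθ) x^k = e^(kτ) x^k; with e^τ = 3/2 this sends x^k to (3/2)^k x^k
x^3 ↦ 27/8 x^3
x^6 ↦ 729/64 x^6
applying this coordinatewise to f: exp(τθ) f = (729/64)x^6 - (27/32)x^3


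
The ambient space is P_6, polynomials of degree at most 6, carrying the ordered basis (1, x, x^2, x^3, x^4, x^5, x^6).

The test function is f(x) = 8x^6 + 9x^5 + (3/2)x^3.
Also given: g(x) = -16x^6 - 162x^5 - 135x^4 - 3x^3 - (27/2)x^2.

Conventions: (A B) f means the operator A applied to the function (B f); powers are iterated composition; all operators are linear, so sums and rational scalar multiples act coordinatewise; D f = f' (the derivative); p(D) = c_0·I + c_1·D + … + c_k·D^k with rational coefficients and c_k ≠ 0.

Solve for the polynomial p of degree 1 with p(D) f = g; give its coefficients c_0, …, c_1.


p(D) = -2·I − 3·D, i.e. c_0 = -2, c_1 = -3

D^0 f = 8x^6 + 9x^5 + (3/2)x^3
D^1 f = 48x^5 + 45x^4 + (9/2)x^2
matching coefficients of g against c_0 f + c_1 Df + … from the top degree down determines the c_i
solution: c_0 = -2, c_1 = -3


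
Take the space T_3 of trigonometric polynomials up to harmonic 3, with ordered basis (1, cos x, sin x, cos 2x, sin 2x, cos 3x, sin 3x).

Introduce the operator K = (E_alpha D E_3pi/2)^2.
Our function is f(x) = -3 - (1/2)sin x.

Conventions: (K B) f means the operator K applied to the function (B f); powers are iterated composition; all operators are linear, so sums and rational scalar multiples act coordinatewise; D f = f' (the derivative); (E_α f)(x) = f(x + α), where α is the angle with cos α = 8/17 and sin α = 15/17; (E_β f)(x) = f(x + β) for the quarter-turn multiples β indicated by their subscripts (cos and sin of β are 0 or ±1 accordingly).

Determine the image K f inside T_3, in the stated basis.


g(x) = -(120/289)cos x + (161/578)sin x

E_3pi/2 f = -3 + (1/2)cos x
D E_3pi/2 f = -(1/2)sin x
E_alpha D E_3pi/2 f = -(15/34)cos x - (4/17)sin x
E_3pi/2 (E_alpha D E_3pi/2) f = (4/17)cos x - (15/34)sin x
D E_3pi/2 (E_alpha D E_3pi/2) f = -(15/34)cos x - (4/17)sin x
E_alpha D E_3pi/2 (E_alpha D E_3pi/2) f = -(120/289)cos x + (161/578)sin x


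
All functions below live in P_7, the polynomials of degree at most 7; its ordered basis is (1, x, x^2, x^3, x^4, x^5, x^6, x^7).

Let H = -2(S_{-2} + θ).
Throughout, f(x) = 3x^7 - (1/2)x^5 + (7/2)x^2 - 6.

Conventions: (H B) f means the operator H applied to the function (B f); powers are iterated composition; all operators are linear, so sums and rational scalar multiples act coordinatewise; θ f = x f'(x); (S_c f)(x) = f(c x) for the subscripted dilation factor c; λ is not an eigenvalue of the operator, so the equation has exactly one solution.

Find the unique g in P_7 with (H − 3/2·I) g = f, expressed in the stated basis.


write g with unknown coordinates in the stated basis and equate coefficients in (H − 3/2·I) g = f
solving from the highest basis element down gives g = (6/481)x^7 - (1/105)x^5 - (7/27)x^2 + 12/7
check: H g = (1452/481)x^7 - (18/35)x^5 + (28/9)x^2 - 24/7
so H g − 3/2·g = 3x^7 - (1/2)x^5 + (7/2)x^2 - 6 = f ✓

g(x) = (6/481)x^7 - (1/105)x^5 - (7/27)x^2 + 12/7


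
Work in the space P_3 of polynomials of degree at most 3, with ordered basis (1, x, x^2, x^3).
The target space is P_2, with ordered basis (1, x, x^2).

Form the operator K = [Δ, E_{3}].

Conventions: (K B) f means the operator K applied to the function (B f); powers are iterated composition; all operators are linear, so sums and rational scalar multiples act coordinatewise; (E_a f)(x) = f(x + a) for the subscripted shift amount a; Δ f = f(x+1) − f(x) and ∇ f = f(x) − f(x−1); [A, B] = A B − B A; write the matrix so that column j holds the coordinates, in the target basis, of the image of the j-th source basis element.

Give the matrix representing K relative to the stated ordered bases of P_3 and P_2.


the matrix is [[0, 0, 0, 0]; [0, 0, 0, 0]; [0, 0, 0, 0]] (rows listed top to bottom)

image of 1: 0
image of x: 0
image of x^2: 0
image of x^3: 0
each image's coordinates form column j of the matrix


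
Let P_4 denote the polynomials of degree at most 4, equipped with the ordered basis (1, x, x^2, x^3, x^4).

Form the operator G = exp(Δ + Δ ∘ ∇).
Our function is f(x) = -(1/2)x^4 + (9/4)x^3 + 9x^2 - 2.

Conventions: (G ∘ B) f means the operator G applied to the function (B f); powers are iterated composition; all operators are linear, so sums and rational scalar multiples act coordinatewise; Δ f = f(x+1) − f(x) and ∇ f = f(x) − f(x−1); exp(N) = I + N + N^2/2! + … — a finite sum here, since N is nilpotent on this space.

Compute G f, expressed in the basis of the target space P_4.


order-1 term: -2x^3 - (9/4)x^2 + (145/4)x + 111/4
order-2 term: -3x^2 - (45/4)x + 55/4
order-3 term: -2x - 27/4
order-4 term: -1/2
the series for exp(Δ + Δ ∘ ∇) f terminates at order 4
exp(Δ + Δ ∘ ∇) f = -(1/2)x^4 + (1/4)x^3 + (15/4)x^2 + 23x + 129/4

g(x) = -(1/2)x^4 + (1/4)x^3 + (15/4)x^2 + 23x + 129/4


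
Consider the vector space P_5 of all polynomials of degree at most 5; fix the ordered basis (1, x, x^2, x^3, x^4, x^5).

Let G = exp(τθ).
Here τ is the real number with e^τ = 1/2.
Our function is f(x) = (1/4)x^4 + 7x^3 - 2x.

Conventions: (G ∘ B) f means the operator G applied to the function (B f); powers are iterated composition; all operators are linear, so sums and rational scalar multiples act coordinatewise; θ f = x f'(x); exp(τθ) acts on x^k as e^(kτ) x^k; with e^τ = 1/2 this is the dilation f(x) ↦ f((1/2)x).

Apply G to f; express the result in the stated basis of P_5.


exp(τθ) x^k = e^(kτ) x^k; with e^τ = 1/2 this sends x^k to (1/2)^k x^k
x ↦ 1/2 x
x^3 ↦ 1/8 x^3
x^4 ↦ 1/16 x^4
applying this coordinatewise to f: exp(τθ) f = (1/64)x^4 + (7/8)x^3 - x

the result is g(x) = (1/64)x^4 + (7/8)x^3 - x


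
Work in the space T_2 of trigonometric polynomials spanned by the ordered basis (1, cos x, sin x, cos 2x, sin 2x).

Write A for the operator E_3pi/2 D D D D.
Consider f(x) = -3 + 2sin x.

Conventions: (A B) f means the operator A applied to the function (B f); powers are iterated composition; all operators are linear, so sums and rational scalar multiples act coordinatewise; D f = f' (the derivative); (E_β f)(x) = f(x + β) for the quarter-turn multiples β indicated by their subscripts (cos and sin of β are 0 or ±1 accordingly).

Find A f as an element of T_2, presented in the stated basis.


the result is g(x) = -2cos x

D f = 2cos x
D D f = -2sin x
D D D f = -2cos x
D (D D D) f = 2sin x
E_3pi/2 D (D D D) f = -2cos x


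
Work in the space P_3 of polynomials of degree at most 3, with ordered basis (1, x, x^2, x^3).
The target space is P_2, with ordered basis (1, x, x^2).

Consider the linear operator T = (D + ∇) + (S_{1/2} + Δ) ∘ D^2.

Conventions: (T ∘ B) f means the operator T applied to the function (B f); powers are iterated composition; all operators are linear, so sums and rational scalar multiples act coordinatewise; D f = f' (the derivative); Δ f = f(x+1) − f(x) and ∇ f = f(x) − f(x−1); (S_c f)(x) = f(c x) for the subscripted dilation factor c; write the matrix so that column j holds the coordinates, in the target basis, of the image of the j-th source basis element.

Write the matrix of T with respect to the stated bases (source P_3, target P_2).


image of 1: 0
image of x: 2
image of x^2: 4x + 1
image of x^3: 6x^2 + 7
each image's coordinates form column j of the matrix

the matrix is [[0, 2, 1, 7]; [0, 0, 4, 0]; [0, 0, 0, 6]] (rows listed top to bottom)


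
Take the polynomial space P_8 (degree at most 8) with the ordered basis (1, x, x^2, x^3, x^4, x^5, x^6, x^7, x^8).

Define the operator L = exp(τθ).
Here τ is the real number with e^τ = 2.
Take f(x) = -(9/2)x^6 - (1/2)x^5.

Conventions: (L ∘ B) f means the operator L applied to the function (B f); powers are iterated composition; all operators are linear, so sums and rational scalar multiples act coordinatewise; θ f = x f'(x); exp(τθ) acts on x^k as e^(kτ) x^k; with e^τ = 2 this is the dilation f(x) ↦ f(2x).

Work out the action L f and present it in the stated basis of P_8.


the image equals g(x) = -288x^6 - 16x^5

exp(τθ) x^k = e^(kτ) x^k; with e^τ = 2 this sends x^k to 2^k x^k
x^5 ↦ 32 x^5
x^6 ↦ 64 x^6
applying this coordinatewise to f: exp(τθ) f = -288x^6 - 16x^5


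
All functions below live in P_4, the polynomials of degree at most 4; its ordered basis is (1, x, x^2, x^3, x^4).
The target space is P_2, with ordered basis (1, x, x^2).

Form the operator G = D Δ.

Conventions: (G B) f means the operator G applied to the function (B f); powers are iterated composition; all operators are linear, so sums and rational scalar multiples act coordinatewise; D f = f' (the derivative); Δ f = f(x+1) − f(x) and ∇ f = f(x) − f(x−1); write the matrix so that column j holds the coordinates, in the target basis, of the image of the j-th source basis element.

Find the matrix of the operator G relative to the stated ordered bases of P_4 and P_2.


the matrix is [[0, 0, 2, 3, 4]; [0, 0, 0, 6, 12]; [0, 0, 0, 0, 12]] (rows listed top to bottom)

image of 1: 0
image of x: 0
image of x^2: 2
image of x^3: 6x + 3
image of x^4: 12x^2 + 12x + 4
each image's coordinates form column j of the matrix


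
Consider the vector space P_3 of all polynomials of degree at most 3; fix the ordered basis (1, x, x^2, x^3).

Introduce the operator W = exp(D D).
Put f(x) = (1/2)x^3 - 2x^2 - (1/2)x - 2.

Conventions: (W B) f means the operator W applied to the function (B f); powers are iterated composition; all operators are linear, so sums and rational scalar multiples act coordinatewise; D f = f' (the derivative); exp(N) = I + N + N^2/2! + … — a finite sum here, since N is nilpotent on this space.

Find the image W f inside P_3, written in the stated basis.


order-1 term: 3x - 4
the series for exp(D D) f terminates at order 1
exp(D D) f = (1/2)x^3 - 2x^2 + (5/2)x - 6

g(x) = (1/2)x^3 - 2x^2 + (5/2)x - 6


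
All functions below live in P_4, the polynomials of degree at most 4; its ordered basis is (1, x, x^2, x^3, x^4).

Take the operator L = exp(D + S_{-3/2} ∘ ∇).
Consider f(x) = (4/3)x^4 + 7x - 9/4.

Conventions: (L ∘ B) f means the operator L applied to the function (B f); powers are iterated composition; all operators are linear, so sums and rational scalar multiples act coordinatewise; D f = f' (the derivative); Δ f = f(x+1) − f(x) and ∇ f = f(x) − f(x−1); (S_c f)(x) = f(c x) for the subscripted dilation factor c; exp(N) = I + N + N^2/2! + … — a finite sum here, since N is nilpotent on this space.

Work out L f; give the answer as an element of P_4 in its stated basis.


the result is g(x) = (4/3)x^4 - (38/3)x^3 - (319/4)x^2 + (1/12)x + 551/24

order-1 term: -(38/3)x^3 - 18x^2 - 8x + 38/3
order-2 term: -(247/4)x^2 - (39/2)x - 16/3
order-3 term: (247/12)x + 91/12
order-4 term: 247/24
the series for exp(D + S_{-3/2} ∘ ∇) f terminates at order 4
exp(D + S_{-3/2} ∘ ∇) f = (4/3)x^4 - (38/3)x^3 - (319/4)x^2 + (1/12)x + 551/24


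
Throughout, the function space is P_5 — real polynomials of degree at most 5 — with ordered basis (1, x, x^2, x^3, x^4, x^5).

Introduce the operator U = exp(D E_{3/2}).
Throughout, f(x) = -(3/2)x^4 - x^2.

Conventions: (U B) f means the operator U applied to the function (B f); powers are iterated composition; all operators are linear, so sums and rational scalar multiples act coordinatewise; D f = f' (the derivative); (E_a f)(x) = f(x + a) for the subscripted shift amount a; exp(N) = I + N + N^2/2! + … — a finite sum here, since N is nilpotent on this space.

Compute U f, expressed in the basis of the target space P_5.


order-1 term: -6x^3 - 27x^2 - (85/2)x - 93/4
order-2 term: -9x^2 - 54x - 82
order-3 term: -6x - 27
order-4 term: -3/2
the series for exp(D E_{3/2}) f terminates at order 4
exp(D E_{3/2}) f = -(3/2)x^4 - 6x^3 - 37x^2 - (205/2)x - 535/4

the result is g(x) = -(3/2)x^4 - 6x^3 - 37x^2 - (205/2)x - 535/4


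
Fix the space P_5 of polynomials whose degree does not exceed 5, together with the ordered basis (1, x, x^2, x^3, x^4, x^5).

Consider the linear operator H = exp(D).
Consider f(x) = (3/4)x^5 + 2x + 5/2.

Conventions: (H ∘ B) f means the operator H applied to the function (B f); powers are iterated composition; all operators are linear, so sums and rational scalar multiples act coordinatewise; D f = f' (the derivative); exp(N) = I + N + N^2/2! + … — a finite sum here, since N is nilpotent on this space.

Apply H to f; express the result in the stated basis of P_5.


the image equals g(x) = (3/4)x^5 + (15/4)x^4 + (15/2)x^3 + (15/2)x^2 + (23/4)x + 21/4

order-1 term: (15/4)x^4 + 2
order-2 term: (15/2)x^3
order-3 term: (15/2)x^2
order-4 term: (15/4)x
order-5 term: 3/4
the series for exp(D) f terminates at order 5
exp(D) f = (3/4)x^5 + (15/4)x^4 + (15/2)x^3 + (15/2)x^2 + (23/4)x + 21/4


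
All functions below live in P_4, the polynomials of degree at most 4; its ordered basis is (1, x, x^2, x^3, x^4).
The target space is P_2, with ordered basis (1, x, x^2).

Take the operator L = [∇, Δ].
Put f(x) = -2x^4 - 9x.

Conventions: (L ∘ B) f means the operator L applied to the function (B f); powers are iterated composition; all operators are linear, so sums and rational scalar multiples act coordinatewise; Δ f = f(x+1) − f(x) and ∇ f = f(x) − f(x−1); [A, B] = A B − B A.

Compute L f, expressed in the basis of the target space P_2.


the image equals g(x) = 0

Δ f = -8x^3 - 12x^2 - 8x - 11
∇ Δ f = -24x^2 - 4
∇ f = -8x^3 + 12x^2 - 8x - 7
Δ ∇ f = -24x^2 - 4
[∇, Δ] f = 0


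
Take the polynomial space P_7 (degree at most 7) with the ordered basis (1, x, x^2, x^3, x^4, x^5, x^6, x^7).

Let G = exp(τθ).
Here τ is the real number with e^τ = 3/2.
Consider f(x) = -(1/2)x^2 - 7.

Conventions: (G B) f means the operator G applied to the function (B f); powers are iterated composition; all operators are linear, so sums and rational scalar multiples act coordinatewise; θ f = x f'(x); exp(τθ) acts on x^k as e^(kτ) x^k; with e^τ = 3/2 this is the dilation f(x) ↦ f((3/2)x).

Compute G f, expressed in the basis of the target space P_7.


exp(τθ) x^k = e^(kτ) x^k; with e^τ = 3/2 this sends x^k to (3/2)^k x^k
x^2 ↦ 9/4 x^2
applying this coordinatewise to f: exp(τθ) f = -(9/8)x^2 - 7

the result is g(x) = -(9/8)x^2 - 7


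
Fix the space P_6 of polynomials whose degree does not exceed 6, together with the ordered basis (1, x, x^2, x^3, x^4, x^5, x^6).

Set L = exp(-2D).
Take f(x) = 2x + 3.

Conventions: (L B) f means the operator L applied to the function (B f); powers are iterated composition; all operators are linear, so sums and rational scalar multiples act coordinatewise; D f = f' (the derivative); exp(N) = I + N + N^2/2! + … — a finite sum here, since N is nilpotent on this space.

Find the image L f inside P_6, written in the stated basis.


the result is g(x) = 2x - 1

order-1 term: -4
the series for exp(-2D) f terminates at order 1
exp(-2D) f = 2x - 1


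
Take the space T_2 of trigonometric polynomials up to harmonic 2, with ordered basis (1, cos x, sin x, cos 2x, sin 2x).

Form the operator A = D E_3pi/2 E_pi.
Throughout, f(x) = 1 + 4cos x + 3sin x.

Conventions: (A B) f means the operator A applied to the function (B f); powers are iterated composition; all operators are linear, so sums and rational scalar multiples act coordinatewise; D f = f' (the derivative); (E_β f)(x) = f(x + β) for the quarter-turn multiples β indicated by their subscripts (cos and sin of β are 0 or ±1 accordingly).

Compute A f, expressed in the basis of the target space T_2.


E_pi f = 1 - 4cos x - 3sin x
E_3pi/2 E_pi f = 1 + 3cos x - 4sin x
D E_3pi/2 E_pi f = -4cos x - 3sin x

the image equals g(x) = -4cos x - 3sin x


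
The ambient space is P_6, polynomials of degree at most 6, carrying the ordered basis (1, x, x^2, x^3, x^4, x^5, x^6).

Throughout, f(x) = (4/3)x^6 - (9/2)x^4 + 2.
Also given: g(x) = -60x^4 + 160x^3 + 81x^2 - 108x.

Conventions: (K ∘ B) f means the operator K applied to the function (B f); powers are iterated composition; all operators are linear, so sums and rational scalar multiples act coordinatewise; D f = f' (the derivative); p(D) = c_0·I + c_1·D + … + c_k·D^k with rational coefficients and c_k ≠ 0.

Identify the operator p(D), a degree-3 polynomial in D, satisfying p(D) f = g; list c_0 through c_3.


D^0 f = (4/3)x^6 - (9/2)x^4 + 2
D^1 f = 8x^5 - 18x^3
D^2 f = 40x^4 - 54x^2
D^3 f = 160x^3 - 108x
matching coefficients of g against c_0 f + c_1 Df + … from the top degree down determines the c_i
solution: c_0 = 0, c_1 = 0, c_2 = -3/2, c_3 = 1

c_0 = 0, c_1 = 0, c_2 = -3/2, c_3 = 1


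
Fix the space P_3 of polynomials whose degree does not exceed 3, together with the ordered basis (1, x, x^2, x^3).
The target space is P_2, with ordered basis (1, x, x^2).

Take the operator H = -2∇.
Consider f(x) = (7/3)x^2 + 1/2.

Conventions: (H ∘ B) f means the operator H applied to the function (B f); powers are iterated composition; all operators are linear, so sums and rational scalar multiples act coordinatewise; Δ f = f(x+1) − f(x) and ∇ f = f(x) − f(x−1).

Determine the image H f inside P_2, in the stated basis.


the result is g(x) = -(28/3)x + 14/3

∇ f = (14/3)x - 7/3
(-2∇) f = -(28/3)x + 14/3


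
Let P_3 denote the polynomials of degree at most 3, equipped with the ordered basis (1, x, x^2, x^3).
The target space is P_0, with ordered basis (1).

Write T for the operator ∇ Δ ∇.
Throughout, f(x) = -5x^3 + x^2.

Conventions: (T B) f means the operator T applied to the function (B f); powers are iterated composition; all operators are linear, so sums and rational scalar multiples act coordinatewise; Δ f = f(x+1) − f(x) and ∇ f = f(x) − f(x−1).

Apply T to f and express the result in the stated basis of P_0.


g(x) = -30

∇ f = -15x^2 + 17x - 6
Δ ∇ f = -30x + 2
∇ Δ ∇ f = -30


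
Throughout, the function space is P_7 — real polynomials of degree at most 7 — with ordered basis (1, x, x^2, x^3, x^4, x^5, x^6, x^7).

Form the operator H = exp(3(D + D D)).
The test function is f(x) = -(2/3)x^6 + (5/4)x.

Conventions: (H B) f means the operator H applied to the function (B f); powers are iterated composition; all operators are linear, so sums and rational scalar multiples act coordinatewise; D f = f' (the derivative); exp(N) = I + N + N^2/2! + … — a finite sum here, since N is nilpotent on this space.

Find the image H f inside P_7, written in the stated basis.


the image equals g(x) = -(2/3)x^6 - 12x^5 - 150x^4 - 1080x^3 - 5130x^2 - (55723/4)x - 68889/4

order-1 term: -12x^5 - 60x^4 + 15/4
order-2 term: -90x^4 - 720x^3 - 1080x^2
order-3 term: -360x^3 - 3240x^2 - 6480x - 2160
order-4 term: -810x^2 - 6480x - 9720
order-5 term: -972x - 4860
order-6 term: -486
the series for exp(3(D + D D)) f terminates at order 6
exp(3(D + D D)) f = -(2/3)x^6 - 12x^5 - 150x^4 - 1080x^3 - 5130x^2 - (55723/4)x - 68889/4


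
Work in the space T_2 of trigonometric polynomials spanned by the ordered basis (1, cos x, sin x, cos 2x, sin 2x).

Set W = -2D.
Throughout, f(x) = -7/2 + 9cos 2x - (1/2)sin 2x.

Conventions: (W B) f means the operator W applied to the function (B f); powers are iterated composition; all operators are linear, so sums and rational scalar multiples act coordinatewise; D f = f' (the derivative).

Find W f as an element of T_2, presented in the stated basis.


D f = -cos 2x - 18sin 2x
(-2D) f = 2cos 2x + 36sin 2x

the result is g(x) = 2cos 2x + 36sin 2x


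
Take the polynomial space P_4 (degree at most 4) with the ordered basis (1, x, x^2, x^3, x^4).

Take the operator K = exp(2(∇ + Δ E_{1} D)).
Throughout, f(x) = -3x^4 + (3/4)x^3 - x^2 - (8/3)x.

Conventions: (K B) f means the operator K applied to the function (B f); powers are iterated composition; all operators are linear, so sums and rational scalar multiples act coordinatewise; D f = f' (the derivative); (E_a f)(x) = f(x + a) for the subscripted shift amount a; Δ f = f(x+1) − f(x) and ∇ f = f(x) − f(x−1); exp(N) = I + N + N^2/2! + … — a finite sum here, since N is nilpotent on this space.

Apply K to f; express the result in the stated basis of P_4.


the result is g(x) = -3x^4 - (93/4)x^3 - (209/2)x^2 - (2839/6)x - 2554/3

order-1 term: -24x^3 - (63/2)x^2 - (479/2)x - 463/3
order-2 term: -72x^2 - 135x - 511
order-3 term: -96x - 138
order-4 term: -48
the series for exp(2(∇ + Δ E_{1} D)) f terminates at order 4
exp(2(∇ + Δ E_{1} D)) f = -3x^4 - (93/4)x^3 - (209/2)x^2 - (2839/6)x - 2554/3


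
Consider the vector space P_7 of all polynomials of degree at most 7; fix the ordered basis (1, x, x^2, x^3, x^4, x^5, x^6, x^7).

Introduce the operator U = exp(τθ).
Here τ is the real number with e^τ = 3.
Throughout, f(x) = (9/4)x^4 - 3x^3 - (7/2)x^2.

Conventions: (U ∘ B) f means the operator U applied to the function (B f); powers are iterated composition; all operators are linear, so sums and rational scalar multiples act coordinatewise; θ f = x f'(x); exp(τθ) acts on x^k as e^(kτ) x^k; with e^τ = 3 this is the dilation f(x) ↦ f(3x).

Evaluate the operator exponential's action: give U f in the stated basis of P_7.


the image equals g(x) = (729/4)x^4 - 81x^3 - (63/2)x^2

exp(τθ) x^k = e^(kτ) x^k; with e^τ = 3 this sends x^k to 3^k x^k
x^2 ↦ 9 x^2
x^3 ↦ 27 x^3
x^4 ↦ 81 x^4
applying this coordinatewise to f: exp(τθ) f = (729/4)x^4 - 81x^3 - (63/2)x^2


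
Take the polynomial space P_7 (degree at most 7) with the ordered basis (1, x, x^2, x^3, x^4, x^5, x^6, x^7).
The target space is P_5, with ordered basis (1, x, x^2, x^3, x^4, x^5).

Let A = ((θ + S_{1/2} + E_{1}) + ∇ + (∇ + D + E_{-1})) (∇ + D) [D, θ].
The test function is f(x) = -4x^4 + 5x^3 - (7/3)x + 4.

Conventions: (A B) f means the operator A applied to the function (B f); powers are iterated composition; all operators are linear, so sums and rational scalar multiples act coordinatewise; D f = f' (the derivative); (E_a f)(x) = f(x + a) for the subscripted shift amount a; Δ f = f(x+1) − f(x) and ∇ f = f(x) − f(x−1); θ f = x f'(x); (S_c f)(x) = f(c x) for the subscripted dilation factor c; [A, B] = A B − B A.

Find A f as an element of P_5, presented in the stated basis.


θ f = -16x^4 + 15x^3 - (7/3)x
D θ f = -64x^3 + 45x^2 - 7/3
D f = -16x^3 + 15x^2 - 7/3
θ D f = -48x^3 + 30x^2
[D, θ] f = -16x^3 + 15x^2 - 7/3
∇ [D, θ] f = -48x^2 + 78x - 31
D [D, θ] f = -48x^2 + 30x
(∇ + D) [D, θ] f = -96x^2 + 108x - 31
θ (∇ + D) [D, θ] f = -192x^2 + 108x
S_{1/2} (∇ + D) [D, θ] f = -24x^2 + 54x - 31
E_{1} (∇ + D) [D, θ] f = -96x^2 - 84x - 19
(θ + S_{1/2} + E_{1}) (∇ + D) [D, θ] f = -312x^2 + 78x - 50
∇ (∇ + D) [D, θ] f = -192x + 204
∇ (∇ + D) [D, θ] f = -192x + 204
D (∇ + D) [D, θ] f = -192x + 108
E_{-1} (∇ + D) [D, θ] f = -96x^2 + 300x - 235
(∇ + D + E_{-1}) (∇ + D) [D, θ] f = -96x^2 - 84x + 77
((θ + S_{1/2} + E_{1}) + ∇ + (∇ + D + E_{-1})) (∇ + D) [D, θ] f = -408x^2 - 198x + 231

the result is g(x) = -408x^2 - 198x + 231


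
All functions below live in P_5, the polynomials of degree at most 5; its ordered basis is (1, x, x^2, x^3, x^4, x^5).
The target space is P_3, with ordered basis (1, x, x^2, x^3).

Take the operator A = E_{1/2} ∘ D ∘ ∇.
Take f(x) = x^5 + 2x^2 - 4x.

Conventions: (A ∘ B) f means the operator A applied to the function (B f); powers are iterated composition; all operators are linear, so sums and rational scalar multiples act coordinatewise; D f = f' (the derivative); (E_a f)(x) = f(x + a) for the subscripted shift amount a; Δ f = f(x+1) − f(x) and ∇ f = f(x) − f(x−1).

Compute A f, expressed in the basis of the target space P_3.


∇ f = 5x^4 - 10x^3 + 10x^2 - x - 5
D ∇ f = 20x^3 - 30x^2 + 20x - 1
E_{1/2} D ∇ f = 20x^3 + 5x + 4

the image equals g(x) = 20x^3 + 5x + 4


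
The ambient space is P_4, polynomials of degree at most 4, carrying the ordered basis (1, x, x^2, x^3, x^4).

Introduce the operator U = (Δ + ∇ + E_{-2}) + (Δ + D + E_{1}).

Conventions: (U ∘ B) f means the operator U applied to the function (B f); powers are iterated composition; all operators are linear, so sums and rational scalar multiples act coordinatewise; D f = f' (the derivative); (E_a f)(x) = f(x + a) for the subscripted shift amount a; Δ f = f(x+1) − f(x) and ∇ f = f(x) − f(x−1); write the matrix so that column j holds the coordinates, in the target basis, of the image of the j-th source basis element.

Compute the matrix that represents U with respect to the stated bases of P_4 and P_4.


image of 1: 2
image of x: 2x + 3
image of x^2: 2x^2 + 6x + 6
image of x^3: 2x^3 + 9x^2 + 18x - 4
image of x^4: 2x^4 + 12x^3 + 36x^2 - 16x + 18
each image's coordinates form column j of the matrix

the matrix is [[2, 3, 6, -4, 18]; [0, 2, 6, 18, -16]; [0, 0, 2, 9, 36]; [0, 0, 0, 2, 12]; [0, 0, 0, 0, 2]] (rows listed top to bottom)


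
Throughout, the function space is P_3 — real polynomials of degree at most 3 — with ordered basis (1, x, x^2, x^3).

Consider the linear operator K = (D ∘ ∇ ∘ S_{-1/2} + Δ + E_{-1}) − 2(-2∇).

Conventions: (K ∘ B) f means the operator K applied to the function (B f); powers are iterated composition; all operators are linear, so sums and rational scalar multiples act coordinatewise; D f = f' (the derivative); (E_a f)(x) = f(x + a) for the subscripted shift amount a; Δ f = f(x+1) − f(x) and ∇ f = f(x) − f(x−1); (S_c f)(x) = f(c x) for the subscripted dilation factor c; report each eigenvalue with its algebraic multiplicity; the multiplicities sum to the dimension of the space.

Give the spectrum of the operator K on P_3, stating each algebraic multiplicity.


image of 1: 1
image of x: x + 4
image of x^2: x^2 + 8x - 3/2
image of x^3: x^3 + 12x^2 - (27/4)x + 35/8
the matrix is upper triangular; its diagonal is (1, 1, 1, 1)
for a triangular matrix the eigenvalues are the diagonal entries, with algebraic multiplicity their repetition count

λ = 1 (multiplicity 4)


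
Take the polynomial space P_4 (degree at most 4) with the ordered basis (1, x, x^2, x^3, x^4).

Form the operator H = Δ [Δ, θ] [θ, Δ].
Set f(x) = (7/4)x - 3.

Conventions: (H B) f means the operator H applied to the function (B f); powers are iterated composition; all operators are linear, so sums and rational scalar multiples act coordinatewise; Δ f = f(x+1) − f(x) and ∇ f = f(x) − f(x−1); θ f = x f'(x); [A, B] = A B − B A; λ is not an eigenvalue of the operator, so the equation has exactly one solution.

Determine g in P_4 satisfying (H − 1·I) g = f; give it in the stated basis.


write g with unknown coordinates in the stated basis and equate coefficients in (H − 1·I) g = f
solving from the highest basis element down gives g = -(7/4)x + 3
check: H g = 0
so H g − 1·g = (7/4)x - 3 = f ✓

g(x) = -(7/4)x + 3


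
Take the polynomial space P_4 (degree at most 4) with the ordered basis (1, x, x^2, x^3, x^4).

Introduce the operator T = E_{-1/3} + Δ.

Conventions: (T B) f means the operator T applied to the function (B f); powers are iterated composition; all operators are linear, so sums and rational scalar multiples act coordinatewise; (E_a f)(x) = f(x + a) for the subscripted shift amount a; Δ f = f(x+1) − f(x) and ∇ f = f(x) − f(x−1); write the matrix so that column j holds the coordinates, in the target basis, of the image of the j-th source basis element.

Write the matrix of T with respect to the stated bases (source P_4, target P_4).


the matrix is [[1, 2/3, 10/9, 26/27, 82/81]; [0, 1, 4/3, 10/3, 104/27]; [0, 0, 1, 2, 20/3]; [0, 0, 0, 1, 8/3]; [0, 0, 0, 0, 1]] (rows listed top to bottom)

image of 1: 1
image of x: x + 2/3
image of x^2: x^2 + (4/3)x + 10/9
image of x^3: x^3 + 2x^2 + (10/3)x + 26/27
image of x^4: x^4 + (8/3)x^3 + (20/3)x^2 + (104/27)x + 82/81
each image's coordinates form column j of the matrix
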